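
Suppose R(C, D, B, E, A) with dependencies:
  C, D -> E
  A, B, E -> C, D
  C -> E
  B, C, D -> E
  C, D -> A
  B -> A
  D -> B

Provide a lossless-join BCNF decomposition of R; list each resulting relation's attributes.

{A, B}; {B, D}; {C, D}; {C, E}

Candidate keys of the original relation: {B, C}, {B, E}, {C, D}, {D, E}.
{A, B, C, D, E}: {C} determines {C, E} here but is not a superkey — split on C -> E, giving {C, E} and {A, B, C, D}.
{C, E} has no BCNF violation.
{A, B, C, D}: {B} determines {A, B} here but is not a superkey — split on B -> A, giving {A, B} and {B, C, D}.
{A, B} has no BCNF violation.
{B, C, D}: {D} determines {B, D} here but is not a superkey — split on D -> B, giving {B, D} and {C, D}.
{B, D} has no BCNF violation.
{C, D} has no BCNF violation.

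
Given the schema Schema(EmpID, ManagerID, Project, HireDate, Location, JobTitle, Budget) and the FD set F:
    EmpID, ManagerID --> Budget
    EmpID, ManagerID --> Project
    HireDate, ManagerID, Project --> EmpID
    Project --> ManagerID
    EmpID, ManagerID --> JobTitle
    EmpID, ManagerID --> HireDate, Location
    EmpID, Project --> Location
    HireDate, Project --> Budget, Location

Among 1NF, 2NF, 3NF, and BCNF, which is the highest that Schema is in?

3NF

Candidate keys: {EmpID, ManagerID}, {EmpID, Project}, {HireDate, Project}. Prime attributes: {EmpID, HireDate, ManagerID, Project}.
For Project --> ManagerID we have {Project}⁺ = {ManagerID, Project}; {Project} is not a superkey, so BCNF fails.
Its right-hand attributes {ManagerID} are all prime, as are those of every other non-superkey FD — the relation is in 3NF.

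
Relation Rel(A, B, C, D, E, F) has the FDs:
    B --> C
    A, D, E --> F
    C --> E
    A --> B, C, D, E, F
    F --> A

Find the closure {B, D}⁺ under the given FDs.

Start with {B, D}.
B --> C applies; add {C} → now {B, C, D}.
C --> E applies; add {E} → now {B, C, D, E}.
No further FD applies.

{B, C, D, E}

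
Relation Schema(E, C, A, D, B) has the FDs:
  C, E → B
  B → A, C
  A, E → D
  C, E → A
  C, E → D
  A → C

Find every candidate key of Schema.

{A, E}, {B, E}, {C, E}

{E} never appears on the right of any FD, so every key must include it.
{A, E}⁺ = {A, B, C, D, E}, which is every attribute, so {A, E} is a candidate key.
{B, E}⁺ = {A, B, C, D, E}, which is every attribute, so {B, E} is a candidate key.
{C, E}⁺ = {A, B, C, D, E}, which is every attribute, so {C, E} is a candidate key.
No proper subset of any of these is a key, and no other minimal superkey exists.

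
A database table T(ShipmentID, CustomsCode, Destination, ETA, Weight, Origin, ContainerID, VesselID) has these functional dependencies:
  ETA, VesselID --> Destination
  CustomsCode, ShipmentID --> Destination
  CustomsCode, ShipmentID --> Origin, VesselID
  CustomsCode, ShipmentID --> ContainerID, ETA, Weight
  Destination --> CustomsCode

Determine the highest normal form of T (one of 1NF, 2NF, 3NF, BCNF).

Candidate keys: {CustomsCode, ShipmentID}, {Destination, ShipmentID}, {ETA, ShipmentID, VesselID}. Prime attributes: {CustomsCode, Destination, ETA, ShipmentID, VesselID}.
ETA, VesselID --> Destination breaks BCNF: {ETA, VesselID}⁺ = {CustomsCode, Destination, ETA, VesselID}, so {ETA, VesselID} is not a superkey.
Since {Destination} ⊆ prime attributes and every other non-superkey FD also has a prime right side, the schema is in 3NF.

3NF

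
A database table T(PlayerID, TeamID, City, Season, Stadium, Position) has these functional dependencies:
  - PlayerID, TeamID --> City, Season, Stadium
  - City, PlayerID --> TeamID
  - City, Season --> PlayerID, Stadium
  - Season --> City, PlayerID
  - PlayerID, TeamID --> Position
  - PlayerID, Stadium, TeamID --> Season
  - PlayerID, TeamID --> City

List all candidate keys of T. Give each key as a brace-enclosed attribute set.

{City, PlayerID}, {PlayerID, TeamID}, {Season}

Closure of {Season} is {City, PlayerID, Position, Season, Stadium, TeamID}, the whole schema; {Season} is a candidate key.
Closure of {City, PlayerID} is {City, PlayerID, Position, Season, Stadium, TeamID}, the whole schema; {City, PlayerID} is a candidate key.
Closure of {PlayerID, TeamID} is {City, PlayerID, Position, Season, Stadium, TeamID}, the whole schema; {PlayerID, TeamID} is a candidate key.
No proper subset of any of these is a key, and no other minimal superkey exists.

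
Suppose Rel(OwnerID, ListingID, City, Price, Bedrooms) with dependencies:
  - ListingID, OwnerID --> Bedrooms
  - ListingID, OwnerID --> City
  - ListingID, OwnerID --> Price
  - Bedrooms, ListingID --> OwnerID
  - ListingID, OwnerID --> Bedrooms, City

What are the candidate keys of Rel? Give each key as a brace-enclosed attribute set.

{Bedrooms, ListingID}, {ListingID, OwnerID}

No FD produces {ListingID}, so it must be in every candidate key.
Closure of {Bedrooms, ListingID} is {Bedrooms, City, ListingID, OwnerID, Price}, the whole schema; {Bedrooms, ListingID} is a candidate key.
Closure of {ListingID, OwnerID} is {Bedrooms, City, ListingID, OwnerID, Price}, the whole schema; {ListingID, OwnerID} is a candidate key.
No proper subset of any of these is a key, and no other minimal superkey exists.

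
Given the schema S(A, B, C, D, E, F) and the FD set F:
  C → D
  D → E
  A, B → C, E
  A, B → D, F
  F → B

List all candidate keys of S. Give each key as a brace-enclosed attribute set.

{A, B}, {A, F}

No FD produces {A}, so it must be in every candidate key.
{A, B}⁺ = {A, B, C, D, E, F}, which is every attribute, so {A, B} is a candidate key.
{A, F}⁺ = {A, B, C, D, E, F}, which is every attribute, so {A, F} is a candidate key.
These are minimal and exhaustive — every other superkey contains one of them.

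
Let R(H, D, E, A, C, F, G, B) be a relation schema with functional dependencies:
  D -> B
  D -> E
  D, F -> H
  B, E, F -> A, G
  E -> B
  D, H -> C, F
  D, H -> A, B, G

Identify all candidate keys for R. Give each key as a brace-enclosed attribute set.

{D} never appears on the right of any FD, so every key must include it.
{D, F}⁺ = {A, B, C, D, E, F, G, H}, which is every attribute, so {D, F} is a candidate key.
{D, H}⁺ = {A, B, C, D, E, F, G, H}, which is every attribute, so {D, H} is a candidate key.
These are minimal and exhaustive — every other superkey contains one of them.

{D, F}, {D, H}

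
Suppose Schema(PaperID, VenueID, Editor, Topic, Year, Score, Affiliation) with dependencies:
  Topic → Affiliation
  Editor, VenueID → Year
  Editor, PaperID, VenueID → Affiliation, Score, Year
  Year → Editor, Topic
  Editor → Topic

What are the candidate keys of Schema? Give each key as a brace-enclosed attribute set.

{Editor, PaperID, VenueID}, {PaperID, VenueID, Year}

{PaperID, VenueID} never appear on the right of any FD, so every key must include all of them.
{Editor, PaperID, VenueID} is a candidate key since {Editor, PaperID, VenueID}⁺ = {Affiliation, Editor, PaperID, Score, Topic, VenueID, Year} covers every attribute.
{PaperID, VenueID, Year} is a candidate key since {PaperID, VenueID, Year}⁺ = {Affiliation, Editor, PaperID, Score, Topic, VenueID, Year} covers every attribute.
Any other superkey properly contains one of these, so there are no further candidate keys.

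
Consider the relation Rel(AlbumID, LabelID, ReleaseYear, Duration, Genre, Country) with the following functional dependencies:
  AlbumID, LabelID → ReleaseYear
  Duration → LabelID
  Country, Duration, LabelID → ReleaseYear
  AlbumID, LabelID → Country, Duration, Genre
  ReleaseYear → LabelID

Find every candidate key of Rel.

{AlbumID} never appears on the right of any FD, so every key must include it.
{AlbumID, Duration}⁺ = {AlbumID, Country, Duration, Genre, LabelID, ReleaseYear}, which is every attribute, so {AlbumID, Duration} is a candidate key.
{AlbumID, LabelID}⁺ = {AlbumID, Country, Duration, Genre, LabelID, ReleaseYear}, which is every attribute, so {AlbumID, LabelID} is a candidate key.
{AlbumID, ReleaseYear}⁺ = {AlbumID, Country, Duration, Genre, LabelID, ReleaseYear}, which is every attribute, so {AlbumID, ReleaseYear} is a candidate key.
No proper subset of any of these is a key, and no other minimal superkey exists.

{AlbumID, Duration}, {AlbumID, LabelID}, {AlbumID, ReleaseYear}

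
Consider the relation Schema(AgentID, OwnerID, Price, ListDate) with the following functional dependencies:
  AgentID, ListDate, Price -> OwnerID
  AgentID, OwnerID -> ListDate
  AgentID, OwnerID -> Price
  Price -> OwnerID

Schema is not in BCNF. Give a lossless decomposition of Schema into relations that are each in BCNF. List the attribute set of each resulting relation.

Candidate keys of the original relation: {AgentID, OwnerID}, {AgentID, Price}.
{AgentID, ListDate, OwnerID, Price}: {Price} determines {OwnerID, Price} here but is not a superkey — split on Price -> OwnerID, giving {OwnerID, Price} and {AgentID, ListDate, Price}.
{OwnerID, Price}: every determinant is a superkey — BCNF.
{AgentID, ListDate, Price}: every determinant is a superkey — BCNF.

{AgentID, ListDate, Price}; {OwnerID, Price}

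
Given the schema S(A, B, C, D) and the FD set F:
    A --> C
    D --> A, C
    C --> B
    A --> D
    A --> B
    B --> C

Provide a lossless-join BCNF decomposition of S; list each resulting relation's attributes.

Candidate keys of the original relation: {A}, {D}.
Within {A, B, C, D}: {C}⁺ ∩ {A, B, C, D} = {B, C}, not the whole set, so C --> B violates BCNF; decompose into {B, C} and {A, C, D}.
{B, C} has no BCNF violation.
{A, C, D} has no BCNF violation.

{A, C, D}; {B, C}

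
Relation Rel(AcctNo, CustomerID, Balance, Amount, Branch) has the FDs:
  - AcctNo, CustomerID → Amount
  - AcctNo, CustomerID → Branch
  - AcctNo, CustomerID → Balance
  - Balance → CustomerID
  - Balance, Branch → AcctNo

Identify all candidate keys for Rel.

{AcctNo, Balance}, {AcctNo, CustomerID}, {Balance, Branch}

{AcctNo, Balance}⁺ = {AcctNo, Amount, Balance, Branch, CustomerID}, which is every attribute, so {AcctNo, Balance} is a candidate key.
{AcctNo, CustomerID}⁺ = {AcctNo, Amount, Balance, Branch, CustomerID}, which is every attribute, so {AcctNo, CustomerID} is a candidate key.
{Balance, Branch}⁺ = {AcctNo, Amount, Balance, Branch, CustomerID}, which is every attribute, so {Balance, Branch} is a candidate key.
These are minimal and exhaustive — every other superkey contains one of them.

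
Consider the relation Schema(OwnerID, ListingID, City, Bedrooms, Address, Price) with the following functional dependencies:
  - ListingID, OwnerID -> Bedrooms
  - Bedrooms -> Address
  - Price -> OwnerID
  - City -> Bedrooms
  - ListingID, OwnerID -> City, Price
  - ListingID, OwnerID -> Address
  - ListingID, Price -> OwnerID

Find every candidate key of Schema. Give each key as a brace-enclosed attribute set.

Attributes never on any right-hand side: {ListingID} — every candidate key must contain it.
{ListingID, OwnerID} is a candidate key since {ListingID, OwnerID}⁺ = {Address, Bedrooms, City, ListingID, OwnerID, Price} covers every attribute.
{ListingID, Price} is a candidate key since {ListingID, Price}⁺ = {Address, Bedrooms, City, ListingID, OwnerID, Price} covers every attribute.
Any other superkey properly contains one of these, so there are no further candidate keys.

{ListingID, OwnerID}, {ListingID, Price}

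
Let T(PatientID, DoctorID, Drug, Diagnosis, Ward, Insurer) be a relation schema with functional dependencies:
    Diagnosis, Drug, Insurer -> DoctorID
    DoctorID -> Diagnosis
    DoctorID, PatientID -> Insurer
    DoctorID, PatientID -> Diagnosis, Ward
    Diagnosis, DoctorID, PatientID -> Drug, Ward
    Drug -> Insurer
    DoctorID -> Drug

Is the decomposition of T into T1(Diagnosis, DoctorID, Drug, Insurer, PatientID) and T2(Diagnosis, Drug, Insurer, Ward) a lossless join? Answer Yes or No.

No

Common attributes: {Diagnosis, Drug, Insurer}; their closure is {Diagnosis, DoctorID, Drug, Insurer}.
T1 ⊄ {Diagnosis, DoctorID, Drug, Insurer} and T2 ⊄ {Diagnosis, DoctorID, Drug, Insurer}, so the split is lossy.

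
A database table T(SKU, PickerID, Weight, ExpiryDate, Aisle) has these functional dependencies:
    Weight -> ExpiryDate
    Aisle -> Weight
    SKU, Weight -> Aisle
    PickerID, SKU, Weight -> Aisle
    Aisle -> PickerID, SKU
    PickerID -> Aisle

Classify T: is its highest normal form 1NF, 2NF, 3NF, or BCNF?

1NF

Candidate keys: {Aisle}, {PickerID}, {SKU, Weight}. Prime attributes: {Aisle, PickerID, SKU, Weight}.
Weight -> ExpiryDate: {Weight}⁺ = {ExpiryDate, Weight}, which is not all of the attributes, so the left side is not a superkey — BCNF is violated.
Weight -> ExpiryDate determines the non-prime attribute {ExpiryDate} from a non-superkey — 3NF is violated.
The proper key subset {Weight} of {SKU, Weight} determines non-prime {ExpiryDate}, so the relation is not even in 2NF.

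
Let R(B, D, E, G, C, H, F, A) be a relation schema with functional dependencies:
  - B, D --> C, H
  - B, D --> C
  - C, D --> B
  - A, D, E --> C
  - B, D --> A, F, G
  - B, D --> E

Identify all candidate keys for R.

{D} never appears on the right of any FD, so every key must include it.
{B, D} is a candidate key since {B, D}⁺ = {A, B, C, D, E, F, G, H} covers every attribute.
{C, D} is a candidate key since {C, D}⁺ = {A, B, C, D, E, F, G, H} covers every attribute.
{A, D, E} is a candidate key since {A, D, E}⁺ = {A, B, C, D, E, F, G, H} covers every attribute.
These are minimal and exhaustive — every other superkey contains one of them.

{A, D, E}, {B, D}, {C, D}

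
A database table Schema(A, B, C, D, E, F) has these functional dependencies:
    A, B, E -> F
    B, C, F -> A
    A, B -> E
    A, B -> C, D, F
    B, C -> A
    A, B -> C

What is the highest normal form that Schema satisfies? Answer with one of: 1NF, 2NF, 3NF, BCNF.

BCNF

Candidate keys: {A, B}, {B, C}. Prime attributes: {A, B, C}.
Every FD has a superkey on the left, so the relation is in BCNF.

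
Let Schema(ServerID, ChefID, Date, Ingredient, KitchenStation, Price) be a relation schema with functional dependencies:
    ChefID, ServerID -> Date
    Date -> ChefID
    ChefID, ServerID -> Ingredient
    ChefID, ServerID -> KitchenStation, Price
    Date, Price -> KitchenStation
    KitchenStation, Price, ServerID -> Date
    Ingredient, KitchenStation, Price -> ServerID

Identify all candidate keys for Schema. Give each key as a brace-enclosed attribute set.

{ChefID, ServerID}⁺ = {ChefID, Date, Ingredient, KitchenStation, Price, ServerID}, which is every attribute, so {ChefID, ServerID} is a candidate key.
{Date, ServerID}⁺ = {ChefID, Date, Ingredient, KitchenStation, Price, ServerID}, which is every attribute, so {Date, ServerID} is a candidate key.
{Date, Ingredient, Price}⁺ = {ChefID, Date, Ingredient, KitchenStation, Price, ServerID}, which is every attribute, so {Date, Ingredient, Price} is a candidate key.
{Ingredient, KitchenStation, Price}⁺ = {ChefID, Date, Ingredient, KitchenStation, Price, ServerID}, which is every attribute, so {Ingredient, KitchenStation, Price} is a candidate key.
{KitchenStation, Price, ServerID}⁺ = {ChefID, Date, Ingredient, KitchenStation, Price, ServerID}, which is every attribute, so {KitchenStation, Price, ServerID} is a candidate key.
No proper subset of any of these is a key, and no other minimal superkey exists.

{ChefID, ServerID}, {Date, Ingredient, Price}, {Date, ServerID}, {Ingredient, KitchenStation, Price}, {KitchenStation, Price, ServerID}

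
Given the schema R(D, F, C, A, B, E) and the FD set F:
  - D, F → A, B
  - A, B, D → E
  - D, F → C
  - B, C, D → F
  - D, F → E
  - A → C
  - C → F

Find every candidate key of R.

Attributes never on any right-hand side: {D} — every candidate key must contain it.
Closure of {A, D} is {A, B, C, D, E, F}, the whole schema; {A, D} is a candidate key.
Closure of {C, D} is {A, B, C, D, E, F}, the whole schema; {C, D} is a candidate key.
Closure of {D, F} is {A, B, C, D, E, F}, the whole schema; {D, F} is a candidate key.
These are minimal and exhaustive — every other superkey contains one of them.

{A, D}, {C, D}, {D, F}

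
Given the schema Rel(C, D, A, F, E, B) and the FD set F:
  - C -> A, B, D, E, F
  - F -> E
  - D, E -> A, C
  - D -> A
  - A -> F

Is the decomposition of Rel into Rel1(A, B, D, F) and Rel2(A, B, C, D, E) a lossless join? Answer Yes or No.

Yes

Rel1 ∩ Rel2 = {A, B, D}; its closure under F is {A, B, C, D, E, F}.
Since Rel1 ⊆ {A, B, C, D, E, F}, the intersection is a superkey of Rel1; the decomposition is lossless.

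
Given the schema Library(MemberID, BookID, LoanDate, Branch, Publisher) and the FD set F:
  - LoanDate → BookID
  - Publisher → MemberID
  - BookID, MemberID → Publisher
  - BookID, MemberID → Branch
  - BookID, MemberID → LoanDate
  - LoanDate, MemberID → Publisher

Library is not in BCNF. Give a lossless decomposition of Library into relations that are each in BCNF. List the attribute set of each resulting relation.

{BookID, LoanDate}; {Branch, LoanDate, Publisher}; {MemberID, Publisher}

Candidate keys of the original relation: {BookID, MemberID}, {BookID, Publisher}, {LoanDate, MemberID}, {LoanDate, Publisher}.
Within {BookID, Branch, LoanDate, MemberID, Publisher}: {LoanDate}⁺ ∩ {BookID, Branch, LoanDate, MemberID, Publisher} = {BookID, LoanDate}, not the whole set, so LoanDate → BookID violates BCNF; decompose into {BookID, LoanDate} and {Branch, LoanDate, MemberID, Publisher}.
{BookID, LoanDate} is in BCNF.
Within {Branch, LoanDate, MemberID, Publisher}: {Publisher}⁺ ∩ {Branch, LoanDate, MemberID, Publisher} = {MemberID, Publisher}, not the whole set, so Publisher → MemberID violates BCNF; decompose into {MemberID, Publisher} and {Branch, LoanDate, Publisher}.
{MemberID, Publisher} is in BCNF.
{Branch, LoanDate, Publisher} is in BCNF.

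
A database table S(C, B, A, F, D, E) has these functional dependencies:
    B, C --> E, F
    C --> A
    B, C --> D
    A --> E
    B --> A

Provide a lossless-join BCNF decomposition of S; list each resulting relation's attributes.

{A, C}; {A, E}; {B, C, D, F}

Candidate key of the original relation: {B, C}.
{A, B, C, D, E, F}: {C} determines {A, C, E} here but is not a superkey — split on C --> A, E, giving {A, C, E} and {B, C, D, F}.
{A, C, E}: {A} determines {A, E} here but is not a superkey — split on A --> E, giving {A, E} and {A, C}.
{A, E} is in BCNF.
{A, C} is in BCNF.
{B, C, D, F} is in BCNF.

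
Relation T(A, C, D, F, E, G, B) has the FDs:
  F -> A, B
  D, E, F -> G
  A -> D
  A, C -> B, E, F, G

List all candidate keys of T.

Attributes never on any right-hand side: {C} — every candidate key must contain it.
{A, C} is a candidate key since {A, C}⁺ = {A, B, C, D, E, F, G} covers every attribute.
{C, F} is a candidate key since {C, F}⁺ = {A, B, C, D, E, F, G} covers every attribute.
No proper subset of any of these is a key, and no other minimal superkey exists.

{A, C}, {C, F}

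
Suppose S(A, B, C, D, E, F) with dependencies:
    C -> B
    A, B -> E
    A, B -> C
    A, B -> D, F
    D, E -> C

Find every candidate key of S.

{A, B}, {A, C}, {A, D, E}

{A} never appears on the right of any FD, so every key must include it.
{A, B}⁺ = {A, B, C, D, E, F} — all of the relation — so {A, B} is a candidate key.
{A, C}⁺ = {A, B, C, D, E, F} — all of the relation — so {A, C} is a candidate key.
{A, D, E}⁺ = {A, B, C, D, E, F} — all of the relation — so {A, D, E} is a candidate key.
Any other superkey properly contains one of these, so there are no further candidate keys.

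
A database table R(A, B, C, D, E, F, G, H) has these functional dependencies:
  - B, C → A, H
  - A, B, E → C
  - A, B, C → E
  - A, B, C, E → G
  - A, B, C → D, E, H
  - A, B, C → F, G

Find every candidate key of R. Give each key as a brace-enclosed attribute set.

No FD produces {B}, so it must be in every candidate key.
Closure of {B, C} is {A, B, C, D, E, F, G, H}, the whole schema; {B, C} is a candidate key.
Closure of {A, B, E} is {A, B, C, D, E, F, G, H}, the whole schema; {A, B, E} is a candidate key.
No proper subset of any of these is a key, and no other minimal superkey exists.

{A, B, E}, {B, C}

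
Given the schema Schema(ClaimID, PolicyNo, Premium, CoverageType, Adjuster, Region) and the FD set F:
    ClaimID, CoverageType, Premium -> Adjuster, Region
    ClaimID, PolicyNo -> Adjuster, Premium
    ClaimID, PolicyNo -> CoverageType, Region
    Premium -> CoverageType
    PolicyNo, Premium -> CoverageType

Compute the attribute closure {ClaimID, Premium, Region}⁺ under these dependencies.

Start with {ClaimID, Premium, Region}.
Premium -> CoverageType applies; add {CoverageType} → now {ClaimID, CoverageType, Premium, Region}.
ClaimID, CoverageType, Premium -> Adjuster, Region applies; add {Adjuster} → now {Adjuster, ClaimID, CoverageType, Premium, Region}.
No further FD applies.

{Adjuster, ClaimID, CoverageType, Premium, Region}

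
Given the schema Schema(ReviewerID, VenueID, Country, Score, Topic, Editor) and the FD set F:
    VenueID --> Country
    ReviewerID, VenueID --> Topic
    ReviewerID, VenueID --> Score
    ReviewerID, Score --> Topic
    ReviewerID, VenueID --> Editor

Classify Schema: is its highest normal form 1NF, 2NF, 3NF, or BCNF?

Candidate key: {ReviewerID, VenueID}. Prime attributes: {ReviewerID, VenueID}.
VenueID --> Country: {VenueID}⁺ = {Country, VenueID}, which is not all of the attributes, so the left side is not a superkey — BCNF is violated.
Because {Country} is non-prime and the left side of VenueID --> Country is not a superkey, the relation is not in 3NF.
The proper key subset {VenueID} of {ReviewerID, VenueID} determines non-prime {Country}, so the relation is not even in 2NF.

1NF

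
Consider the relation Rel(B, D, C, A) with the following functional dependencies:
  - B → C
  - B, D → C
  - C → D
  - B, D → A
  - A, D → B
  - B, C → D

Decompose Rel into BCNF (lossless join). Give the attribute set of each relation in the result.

Candidate keys of the original relation: {A, C}, {A, D}, {B}.
Within {A, B, C, D}: {C}⁺ ∩ {A, B, C, D} = {C, D}, not the whole set, so C → D violates BCNF; decompose into {C, D} and {A, B, C}.
{C, D} is in BCNF.
{A, B, C} is in BCNF.

{A, B, C}; {C, D}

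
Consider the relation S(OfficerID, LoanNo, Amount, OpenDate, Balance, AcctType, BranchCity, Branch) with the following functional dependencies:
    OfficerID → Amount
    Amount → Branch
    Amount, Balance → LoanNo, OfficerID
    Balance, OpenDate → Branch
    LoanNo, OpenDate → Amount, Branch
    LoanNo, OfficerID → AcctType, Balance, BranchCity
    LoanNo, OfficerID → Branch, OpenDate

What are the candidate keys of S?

{Amount, Balance}⁺ = {AcctType, Amount, Balance, Branch, BranchCity, LoanNo, OfficerID, OpenDate}, which is every attribute, so {Amount, Balance} is a candidate key.
{Balance, OfficerID}⁺ = {AcctType, Amount, Balance, Branch, BranchCity, LoanNo, OfficerID, OpenDate}, which is every attribute, so {Balance, OfficerID} is a candidate key.
{LoanNo, OfficerID}⁺ = {AcctType, Amount, Balance, Branch, BranchCity, LoanNo, OfficerID, OpenDate}, which is every attribute, so {LoanNo, OfficerID} is a candidate key.
{Balance, LoanNo, OpenDate}⁺ = {AcctType, Amount, Balance, Branch, BranchCity, LoanNo, OfficerID, OpenDate}, which is every attribute, so {Balance, LoanNo, OpenDate} is a candidate key.
These are minimal and exhaustive — every other superkey contains one of them.

{Amount, Balance}, {Balance, LoanNo, OpenDate}, {Balance, OfficerID}, {LoanNo, OfficerID}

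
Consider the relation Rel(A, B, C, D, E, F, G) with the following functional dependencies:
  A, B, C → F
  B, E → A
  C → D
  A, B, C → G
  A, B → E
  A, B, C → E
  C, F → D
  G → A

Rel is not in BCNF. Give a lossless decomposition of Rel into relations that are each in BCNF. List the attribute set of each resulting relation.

{A, B, E}; {B, C, F, G}; {B, E, G}; {C, D}

Candidate keys of the original relation: {A, B, C}, {B, C, E}, {B, C, G}.
In {A, B, C, D, E, F, G}, {B, E} is not a superkey ({B, E}⁺ restricted to this set is {A, B, E}), so split on B, E → A into {A, B, E} and {B, C, D, E, F, G}.
{A, B, E} is in BCNF.
In {B, C, D, E, F, G}, {C} is not a superkey ({C}⁺ restricted to this set is {C, D}), so split on C → D into {C, D} and {B, C, E, F, G}.
{C, D} is in BCNF.
In {B, C, E, F, G}, {B, G} is not a superkey ({B, G}⁺ restricted to this set is {B, E, G}), so split on B, G → E into {B, E, G} and {B, C, F, G}.
{B, E, G} is in BCNF.
{B, C, F, G} is in BCNF.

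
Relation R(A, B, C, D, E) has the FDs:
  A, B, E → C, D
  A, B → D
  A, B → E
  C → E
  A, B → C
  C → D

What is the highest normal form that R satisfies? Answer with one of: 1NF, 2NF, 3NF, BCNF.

Candidate key: {A, B}. Prime attributes: {A, B}.
For C → E we have {C}⁺ = {C, D, E}; {C} is not a superkey, so BCNF fails.
C → E has non-prime {E} on the right and a non-superkey on the left, so 3NF fails.
Checking every proper subset of each key, none determines a non-prime attribute — 2NF is satisfied.

2NF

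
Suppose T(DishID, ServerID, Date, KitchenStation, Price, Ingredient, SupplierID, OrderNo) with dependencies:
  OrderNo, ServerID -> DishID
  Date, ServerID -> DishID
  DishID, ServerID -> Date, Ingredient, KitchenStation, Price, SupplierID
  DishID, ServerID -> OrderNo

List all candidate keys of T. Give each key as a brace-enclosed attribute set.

No FD produces {ServerID}, so it must be in every candidate key.
{Date, ServerID} is a candidate key since {Date, ServerID}⁺ = {Date, DishID, Ingredient, KitchenStation, OrderNo, Price, ServerID, SupplierID} covers every attribute.
{DishID, ServerID} is a candidate key since {DishID, ServerID}⁺ = {Date, DishID, Ingredient, KitchenStation, OrderNo, Price, ServerID, SupplierID} covers every attribute.
{OrderNo, ServerID} is a candidate key since {OrderNo, ServerID}⁺ = {Date, DishID, Ingredient, KitchenStation, OrderNo, Price, ServerID, SupplierID} covers every attribute.
No proper subset of any of these is a key, and no other minimal superkey exists.

{Date, ServerID}, {DishID, ServerID}, {OrderNo, ServerID}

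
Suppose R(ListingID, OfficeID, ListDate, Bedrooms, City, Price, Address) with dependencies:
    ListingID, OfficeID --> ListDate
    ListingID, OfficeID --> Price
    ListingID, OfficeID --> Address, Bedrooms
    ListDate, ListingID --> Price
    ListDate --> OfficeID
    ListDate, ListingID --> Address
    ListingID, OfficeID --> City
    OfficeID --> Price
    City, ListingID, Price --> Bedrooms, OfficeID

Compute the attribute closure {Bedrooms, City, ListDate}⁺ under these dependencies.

{Bedrooms, City, ListDate, OfficeID, Price}

Start with {Bedrooms, City, ListDate}.
ListDate --> OfficeID applies; add {OfficeID} → now {Bedrooms, City, ListDate, OfficeID}.
OfficeID --> Price applies; add {Price} → now {Bedrooms, City, ListDate, OfficeID, Price}.
No further FD applies.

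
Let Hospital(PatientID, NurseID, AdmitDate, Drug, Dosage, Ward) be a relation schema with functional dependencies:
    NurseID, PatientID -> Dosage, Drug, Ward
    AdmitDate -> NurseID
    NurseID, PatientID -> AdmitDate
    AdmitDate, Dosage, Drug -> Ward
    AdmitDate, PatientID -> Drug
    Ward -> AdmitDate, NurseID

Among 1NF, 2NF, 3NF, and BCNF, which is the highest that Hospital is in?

Candidate keys: {AdmitDate, PatientID}, {NurseID, PatientID}, {PatientID, Ward}. Prime attributes: {AdmitDate, NurseID, PatientID, Ward}.
AdmitDate -> NurseID: {AdmitDate}⁺ = {AdmitDate, NurseID}, which is not all of the attributes, so the left side is not a superkey — BCNF is violated.
Its right-hand attributes {NurseID} are all prime, as are those of every other non-superkey FD — the relation is in 3NF.

3NF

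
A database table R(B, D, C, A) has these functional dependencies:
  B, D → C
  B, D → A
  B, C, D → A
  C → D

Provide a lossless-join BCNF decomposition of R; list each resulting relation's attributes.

Candidate keys of the original relation: {B, C}, {B, D}.
In {A, B, C, D}, {C} is not a superkey ({C}⁺ restricted to this set is {C, D}), so split on C → D into {C, D} and {A, B, C}.
{C, D} is in BCNF.
{A, B, C} is in BCNF.

{A, B, C}; {C, D}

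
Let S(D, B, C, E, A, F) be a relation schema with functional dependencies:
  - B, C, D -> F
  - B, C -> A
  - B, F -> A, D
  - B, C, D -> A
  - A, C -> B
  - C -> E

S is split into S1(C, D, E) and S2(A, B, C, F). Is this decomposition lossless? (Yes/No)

No

S1 ∩ S2 = {C}; its closure under F is {C, E}.
The closure covers neither S1 nor S2 entirely; the join is not lossless.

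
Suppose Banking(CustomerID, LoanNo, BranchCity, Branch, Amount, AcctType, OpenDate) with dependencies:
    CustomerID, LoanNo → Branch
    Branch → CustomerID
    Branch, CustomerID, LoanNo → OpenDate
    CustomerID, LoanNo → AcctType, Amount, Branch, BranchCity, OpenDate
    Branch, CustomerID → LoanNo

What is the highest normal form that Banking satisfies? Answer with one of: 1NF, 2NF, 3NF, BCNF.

Candidate keys: {Branch}, {CustomerID, LoanNo}. Prime attributes: {Branch, CustomerID, LoanNo}.
Each dependency's left side is a superkey — BCNF holds.

BCNF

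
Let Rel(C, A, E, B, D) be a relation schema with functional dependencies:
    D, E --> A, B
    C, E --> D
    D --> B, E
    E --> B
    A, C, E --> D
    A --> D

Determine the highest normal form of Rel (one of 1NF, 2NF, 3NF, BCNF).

1NF

Candidate keys: {A, C}, {C, D}, {C, E}. Prime attributes: {A, C, D, E}.
For D, E --> A, B we have {D, E}⁺ = {A, B, D, E}; {D, E} is not a superkey, so BCNF fails.
Because {B} is non-prime and the left side of D, E --> A, B is not a superkey, the relation is not in 3NF.
Since {A} ⊂ {A, C} and {A}⁺ ⊇ {B} with {B} non-prime, there is a partial dependency; 2NF fails.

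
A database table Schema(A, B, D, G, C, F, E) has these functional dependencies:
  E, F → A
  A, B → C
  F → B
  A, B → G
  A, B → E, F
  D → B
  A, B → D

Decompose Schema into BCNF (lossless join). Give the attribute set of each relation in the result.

Candidate keys of the original relation: {A, B}, {A, D}, {A, F}, {E, F}.
In {A, B, C, D, E, F, G}, {F} is not a superkey ({F}⁺ restricted to this set is {B, F}), so split on F → B into {B, F} and {A, C, D, E, F, G}.
{B, F}: every determinant is a superkey — BCNF.
{A, C, D, E, F, G}: every determinant is a superkey — BCNF.

{A, C, D, E, F, G}; {B, F}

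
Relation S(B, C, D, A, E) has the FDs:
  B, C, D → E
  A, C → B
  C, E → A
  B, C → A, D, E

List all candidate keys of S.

{C} never appears on the right of any FD, so every key must include it.
{A, C}⁺ = {A, B, C, D, E}, which is every attribute, so {A, C} is a candidate key.
{B, C}⁺ = {A, B, C, D, E}, which is every attribute, so {B, C} is a candidate key.
{C, E}⁺ = {A, B, C, D, E}, which is every attribute, so {C, E} is a candidate key.
Any other superkey properly contains one of these, so there are no further candidate keys.

{A, C}, {B, C}, {C, E}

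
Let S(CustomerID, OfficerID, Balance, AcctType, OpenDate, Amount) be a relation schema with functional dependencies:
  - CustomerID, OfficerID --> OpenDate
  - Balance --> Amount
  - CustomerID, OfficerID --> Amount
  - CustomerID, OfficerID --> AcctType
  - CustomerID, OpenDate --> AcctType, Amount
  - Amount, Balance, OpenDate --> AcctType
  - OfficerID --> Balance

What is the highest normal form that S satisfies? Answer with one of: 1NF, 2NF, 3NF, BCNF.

Candidate key: {CustomerID, OfficerID}. Prime attributes: {CustomerID, OfficerID}.
Balance --> Amount: {Balance}⁺ = {Amount, Balance}, which is not all of the attributes, so the left side is not a superkey — BCNF is violated.
Balance --> Amount has non-prime {Amount} on the right and a non-superkey on the left, so 3NF fails.
The proper key subset {OfficerID} of {CustomerID, OfficerID} determines non-prime {Amount, Balance}, so the relation is not even in 2NF.

1NF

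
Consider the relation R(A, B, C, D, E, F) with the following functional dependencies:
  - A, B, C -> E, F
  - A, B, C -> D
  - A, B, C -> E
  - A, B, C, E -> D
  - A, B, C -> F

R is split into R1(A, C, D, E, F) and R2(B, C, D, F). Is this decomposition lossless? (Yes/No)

Common attributes: {C, D, F}; their closure is {C, D, F}.
R1 ⊄ {C, D, F} and R2 ⊄ {C, D, F}, so the split is lossy.

No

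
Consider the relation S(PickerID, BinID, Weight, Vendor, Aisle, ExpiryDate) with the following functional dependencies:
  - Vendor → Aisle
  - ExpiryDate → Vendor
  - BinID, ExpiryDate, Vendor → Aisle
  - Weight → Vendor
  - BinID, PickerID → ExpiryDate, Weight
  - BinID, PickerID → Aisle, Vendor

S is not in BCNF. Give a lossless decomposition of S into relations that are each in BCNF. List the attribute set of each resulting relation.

Candidate key of the original relation: {BinID, PickerID}.
Within {Aisle, BinID, ExpiryDate, PickerID, Vendor, Weight}: {Vendor}⁺ ∩ {Aisle, BinID, ExpiryDate, PickerID, Vendor, Weight} = {Aisle, Vendor}, not the whole set, so Vendor → Aisle violates BCNF; decompose into {Aisle, Vendor} and {BinID, ExpiryDate, PickerID, Vendor, Weight}.
{Aisle, Vendor} is in BCNF.
Within {BinID, ExpiryDate, PickerID, Vendor, Weight}: {ExpiryDate}⁺ ∩ {BinID, ExpiryDate, PickerID, Vendor, Weight} = {ExpiryDate, Vendor}, not the whole set, so ExpiryDate → Vendor violates BCNF; decompose into {ExpiryDate, Vendor} and {BinID, ExpiryDate, PickerID, Weight}.
{ExpiryDate, Vendor} is in BCNF.
{BinID, ExpiryDate, PickerID, Weight} is in BCNF.

{Aisle, Vendor}; {BinID, ExpiryDate, PickerID, Weight}; {ExpiryDate, Vendor}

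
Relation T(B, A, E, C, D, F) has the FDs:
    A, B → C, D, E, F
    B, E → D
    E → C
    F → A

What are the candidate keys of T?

{B} never appears on the right of any FD, so every key must include it.
Closure of {A, B} is {A, B, C, D, E, F}, the whole schema; {A, B} is a candidate key.
Closure of {B, F} is {A, B, C, D, E, F}, the whole schema; {B, F} is a candidate key.
No proper subset of any of these is a key, and no other minimal superkey exists.

{A, B}, {B, F}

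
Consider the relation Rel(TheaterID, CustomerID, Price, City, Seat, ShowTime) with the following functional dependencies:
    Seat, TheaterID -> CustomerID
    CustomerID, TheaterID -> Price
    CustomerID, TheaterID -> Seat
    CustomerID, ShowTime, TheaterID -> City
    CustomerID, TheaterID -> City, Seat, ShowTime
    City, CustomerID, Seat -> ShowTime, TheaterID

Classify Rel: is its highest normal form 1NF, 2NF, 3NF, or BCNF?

Candidate keys: {City, CustomerID, Seat}, {CustomerID, TheaterID}, {Seat, TheaterID}. Prime attributes: {City, CustomerID, Seat, TheaterID}.
The left-hand side of every FD is a superkey, so BCNF is satisfied.

BCNF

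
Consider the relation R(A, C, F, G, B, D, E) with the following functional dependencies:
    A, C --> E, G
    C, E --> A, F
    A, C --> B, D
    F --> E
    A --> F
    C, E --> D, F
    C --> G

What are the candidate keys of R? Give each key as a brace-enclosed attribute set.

{A, C}, {C, E}, {C, F}

{C} never appears on the right of any FD, so every key must include it.
{A, C}⁺ = {A, B, C, D, E, F, G} — all of the relation — so {A, C} is a candidate key.
{C, E}⁺ = {A, B, C, D, E, F, G} — all of the relation — so {C, E} is a candidate key.
{C, F}⁺ = {A, B, C, D, E, F, G} — all of the relation — so {C, F} is a candidate key.
These are minimal and exhaustive — every other superkey contains one of them.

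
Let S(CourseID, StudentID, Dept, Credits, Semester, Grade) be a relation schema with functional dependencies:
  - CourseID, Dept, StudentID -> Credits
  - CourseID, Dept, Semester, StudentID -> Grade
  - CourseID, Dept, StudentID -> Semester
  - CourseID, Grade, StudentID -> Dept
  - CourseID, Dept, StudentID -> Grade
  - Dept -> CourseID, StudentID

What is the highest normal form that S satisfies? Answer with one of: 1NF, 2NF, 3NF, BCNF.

Candidate keys: {CourseID, Grade, StudentID}, {Dept}. Prime attributes: {CourseID, Dept, Grade, StudentID}.
Every FD has a superkey on the left, so the relation is in BCNF.

BCNF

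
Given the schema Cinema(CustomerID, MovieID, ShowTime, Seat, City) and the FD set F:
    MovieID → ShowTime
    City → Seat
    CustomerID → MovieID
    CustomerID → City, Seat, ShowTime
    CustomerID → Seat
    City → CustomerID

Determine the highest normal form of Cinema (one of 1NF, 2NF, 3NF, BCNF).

2NF

Candidate keys: {City}, {CustomerID}. Prime attributes: {City, CustomerID}.
For MovieID → ShowTime we have {MovieID}⁺ = {MovieID, ShowTime}; {MovieID} is not a superkey, so BCNF fails.
MovieID → ShowTime has non-prime {ShowTime} on the right and a non-superkey on the left, so 3NF fails.
Every candidate key is a single attribute, so no partial dependency is possible; 2NF holds.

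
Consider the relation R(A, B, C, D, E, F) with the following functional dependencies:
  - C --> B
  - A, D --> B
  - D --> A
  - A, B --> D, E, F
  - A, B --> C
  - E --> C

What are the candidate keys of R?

{A, B}, {A, C}, {A, E}, {D}

Closure of {D} is {A, B, C, D, E, F}, the whole schema; {D} is a candidate key.
Closure of {A, B} is {A, B, C, D, E, F}, the whole schema; {A, B} is a candidate key.
Closure of {A, C} is {A, B, C, D, E, F}, the whole schema; {A, C} is a candidate key.
Closure of {A, E} is {A, B, C, D, E, F}, the whole schema; {A, E} is a candidate key.
These are minimal and exhaustive — every other superkey contains one of them.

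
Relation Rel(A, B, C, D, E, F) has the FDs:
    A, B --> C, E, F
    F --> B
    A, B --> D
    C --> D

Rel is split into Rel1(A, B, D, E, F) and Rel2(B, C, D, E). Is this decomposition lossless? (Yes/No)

The shared attributes are {B, D, E} and {B, D, E}⁺ = {B, D, E}.
The closure covers neither Rel1 nor Rel2 entirely; the join is not lossless.

No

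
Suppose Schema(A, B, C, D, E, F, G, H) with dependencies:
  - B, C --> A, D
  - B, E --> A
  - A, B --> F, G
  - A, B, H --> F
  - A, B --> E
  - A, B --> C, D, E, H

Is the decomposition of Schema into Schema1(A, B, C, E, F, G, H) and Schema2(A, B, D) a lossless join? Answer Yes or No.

The shared attributes are {A, B} and {A, B}⁺ = {A, B, C, D, E, F, G, H}.
This includes all of Schema1, so the common attributes are a superkey of Schema1 — the join is lossless.

Yes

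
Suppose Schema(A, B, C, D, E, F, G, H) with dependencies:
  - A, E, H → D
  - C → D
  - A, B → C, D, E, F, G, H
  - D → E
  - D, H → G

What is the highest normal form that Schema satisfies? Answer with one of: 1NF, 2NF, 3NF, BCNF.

2NF

Candidate key: {A, B}. Prime attributes: {A, B}.
For A, E, H → D we have {A, E, H}⁺ = {A, D, E, G, H}; {A, E, H} is not a superkey, so BCNF fails.
A, E, H → D determines the non-prime attribute {D} from a non-superkey — 3NF is violated.
Checking every proper subset of each key, none determines a non-prime attribute — 2NF is satisfied.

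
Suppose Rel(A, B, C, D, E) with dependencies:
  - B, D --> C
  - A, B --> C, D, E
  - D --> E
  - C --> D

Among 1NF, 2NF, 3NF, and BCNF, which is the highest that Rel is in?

Candidate key: {A, B}. Prime attributes: {A, B}.
B, D --> C: {B, D}⁺ = {B, C, D, E}, which is not all of the attributes, so the left side is not a superkey — BCNF is violated.
B, D --> C has non-prime {C} on the right and a non-superkey on the left, so 3NF fails.
Checking every proper subset of each key, none determines a non-prime attribute — 2NF is satisfied.

2NF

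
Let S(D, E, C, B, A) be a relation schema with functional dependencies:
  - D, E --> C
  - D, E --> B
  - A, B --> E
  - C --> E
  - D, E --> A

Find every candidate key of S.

{A, B, D}, {C, D}, {D, E}

{D} never appears on the right of any FD, so every key must include it.
{C, D}⁺ = {A, B, C, D, E}, which is every attribute, so {C, D} is a candidate key.
{D, E}⁺ = {A, B, C, D, E}, which is every attribute, so {D, E} is a candidate key.
{A, B, D}⁺ = {A, B, C, D, E}, which is every attribute, so {A, B, D} is a candidate key.
Any other superkey properly contains one of these, so there are no further candidate keys.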